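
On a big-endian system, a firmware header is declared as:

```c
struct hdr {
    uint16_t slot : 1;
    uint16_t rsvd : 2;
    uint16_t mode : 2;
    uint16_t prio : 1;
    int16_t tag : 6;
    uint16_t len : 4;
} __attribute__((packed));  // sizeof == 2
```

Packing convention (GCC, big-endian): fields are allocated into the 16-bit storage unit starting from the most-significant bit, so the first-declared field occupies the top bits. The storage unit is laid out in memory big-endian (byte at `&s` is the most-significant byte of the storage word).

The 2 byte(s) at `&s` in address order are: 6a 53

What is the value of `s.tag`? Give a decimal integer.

-27

[0]=0x6a [1]=0x53 (big-endian) → word 0x6a53
slot [15+:1] = (word>>15) & 0x1 = 0
rsvd [13+:2] = (word>>13) & 0x3 = 3
mode [11+:2] = (word>>11) & 0x3 = 1
prio [10+:1] = (word>>10) & 0x1 = 0
tag [4+:6] = (word>>4) & 0x3f = 37  ←
len [0+:4] = (word>>0) & 0xf = 3
tag signed 6b, MSB=1: 37 - 64 = -27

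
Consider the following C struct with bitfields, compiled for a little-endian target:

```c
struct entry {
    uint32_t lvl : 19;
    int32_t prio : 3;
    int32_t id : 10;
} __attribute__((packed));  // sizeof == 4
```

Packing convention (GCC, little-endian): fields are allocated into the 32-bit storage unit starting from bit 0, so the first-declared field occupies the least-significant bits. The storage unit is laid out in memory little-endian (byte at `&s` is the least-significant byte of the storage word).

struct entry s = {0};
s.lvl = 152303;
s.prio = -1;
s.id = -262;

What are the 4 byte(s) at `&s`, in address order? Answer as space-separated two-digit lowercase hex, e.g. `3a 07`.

ef 52 ba be

lvl:19 = 152303 → 0x252ef << 0 → word 0x000252ef
prio:3 = -1 → 0x7 << 19 → word 0x003a52ef
id:10 = -262 → 0x2fa << 22 → word 0xbeba52ef
word = 0xbeba52ef → little-endian bytes:
  [0]=0xef  [1]=0x52  [2]=0xba  [3]=0xbe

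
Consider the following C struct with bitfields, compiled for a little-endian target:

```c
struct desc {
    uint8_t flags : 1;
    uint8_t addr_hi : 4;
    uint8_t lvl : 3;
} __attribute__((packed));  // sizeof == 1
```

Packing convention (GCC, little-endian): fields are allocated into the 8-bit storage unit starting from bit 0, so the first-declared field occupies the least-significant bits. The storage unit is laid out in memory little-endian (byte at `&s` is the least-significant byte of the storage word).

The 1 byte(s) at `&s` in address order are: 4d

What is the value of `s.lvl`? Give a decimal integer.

2

[0]=0x4d (little-endian) → word 0x4d
flags:1 @ bit 0 → (0x4d>>0)&0x1 = 0x1
addr_hi:4 @ bit 1 → (0x4d>>1)&0xf = 0x6
lvl:3 @ bit 5 → (0x4d>>5)&0x7 = 0x2  ←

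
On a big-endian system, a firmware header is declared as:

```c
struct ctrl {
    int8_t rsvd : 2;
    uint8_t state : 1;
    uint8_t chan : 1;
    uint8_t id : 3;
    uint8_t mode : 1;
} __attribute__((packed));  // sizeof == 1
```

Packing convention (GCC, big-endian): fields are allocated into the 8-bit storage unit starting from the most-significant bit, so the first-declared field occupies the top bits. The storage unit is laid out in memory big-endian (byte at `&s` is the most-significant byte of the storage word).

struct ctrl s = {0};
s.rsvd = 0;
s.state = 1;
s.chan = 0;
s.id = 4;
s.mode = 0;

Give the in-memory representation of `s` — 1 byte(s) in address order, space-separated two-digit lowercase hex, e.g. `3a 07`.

28

rsvd:2 = 0 → 0x0 << 6 → word 0x00
state:1 = 1 → 0x1 << 5 → word 0x20
chan:1 = 0 → 0x0 << 4 → word 0x20
id:3 = 4 → 0x4 << 1 → word 0x28
mode:1 = 0 → 0x0 << 0 → word 0x28
word = 0x28 → big-endian bytes:
  [0]=0x28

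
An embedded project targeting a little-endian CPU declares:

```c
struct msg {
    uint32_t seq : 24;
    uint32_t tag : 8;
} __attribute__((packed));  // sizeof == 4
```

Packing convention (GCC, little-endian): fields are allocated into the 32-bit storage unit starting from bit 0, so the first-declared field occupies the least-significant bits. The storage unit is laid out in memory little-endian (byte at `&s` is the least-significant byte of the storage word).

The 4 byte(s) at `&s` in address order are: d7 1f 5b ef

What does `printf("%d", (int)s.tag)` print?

[0]=0xd7 [1]=0x1f [2]=0x5b [3]=0xef (little-endian) → word 0xef5b1fd7
seq:24 @ bit 0 → (0xef5b1fd7>>0)&0xffffff = 0x5b1fd7
tag:8 @ bit 24 → (0xef5b1fd7>>24)&0xff = 0xef  ←

239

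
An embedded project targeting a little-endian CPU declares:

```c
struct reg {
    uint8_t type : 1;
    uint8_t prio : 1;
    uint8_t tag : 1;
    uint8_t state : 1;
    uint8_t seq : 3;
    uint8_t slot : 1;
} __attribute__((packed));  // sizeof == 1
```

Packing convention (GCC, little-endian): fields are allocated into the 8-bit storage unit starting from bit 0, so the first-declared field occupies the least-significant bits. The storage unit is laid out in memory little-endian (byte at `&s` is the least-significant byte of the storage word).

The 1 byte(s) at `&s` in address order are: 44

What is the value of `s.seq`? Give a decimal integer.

4

[0]=0x44 (little-endian) → word 0x44
type [0+:1] = (word>>0) & 0x1 = 0
prio [1+:1] = (word>>1) & 0x1 = 0
tag [2+:1] = (word>>2) & 0x1 = 1
state [3+:1] = (word>>3) & 0x1 = 0
seq [4+:3] = (word>>4) & 0x7 = 4  ←
slot [7+:1] = (word>>7) & 0x1 = 0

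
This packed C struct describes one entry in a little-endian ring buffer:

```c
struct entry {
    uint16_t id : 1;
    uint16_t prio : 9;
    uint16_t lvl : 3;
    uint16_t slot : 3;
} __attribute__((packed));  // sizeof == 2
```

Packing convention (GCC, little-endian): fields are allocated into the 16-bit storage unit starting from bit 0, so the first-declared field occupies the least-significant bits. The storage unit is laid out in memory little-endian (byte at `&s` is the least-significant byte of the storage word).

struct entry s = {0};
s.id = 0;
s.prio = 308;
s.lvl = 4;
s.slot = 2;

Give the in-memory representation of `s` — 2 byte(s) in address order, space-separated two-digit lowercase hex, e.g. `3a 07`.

id (1b) val=0 bits=0x0 at bit 0: 0x0000
prio (9b) val=308 bits=0x134 at bit 1: 0x0268
lvl (3b) val=4 bits=0x4 at bit 10: 0x1268
slot (3b) val=2 bits=0x2 at bit 13: 0x5268
word = 0x5268 → little-endian bytes:
  [0]=0x68  [1]=0x52

68 52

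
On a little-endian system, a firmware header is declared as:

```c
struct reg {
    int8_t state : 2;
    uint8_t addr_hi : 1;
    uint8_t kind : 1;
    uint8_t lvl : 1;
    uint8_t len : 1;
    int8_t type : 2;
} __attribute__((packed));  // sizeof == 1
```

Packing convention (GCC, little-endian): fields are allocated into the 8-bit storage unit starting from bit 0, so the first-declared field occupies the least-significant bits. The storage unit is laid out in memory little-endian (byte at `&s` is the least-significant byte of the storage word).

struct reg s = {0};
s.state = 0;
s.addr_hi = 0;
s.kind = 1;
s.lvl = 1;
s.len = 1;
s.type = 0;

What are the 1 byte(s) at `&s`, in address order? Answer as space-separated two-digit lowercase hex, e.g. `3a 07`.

38

state (2b) val=0 bits=0x0 at bit 0: 0x00
addr_hi (1b) val=0 bits=0x0 at bit 2: 0x00
kind (1b) val=1 bits=0x1 at bit 3: 0x08
lvl (1b) val=1 bits=0x1 at bit 4: 0x18
len (1b) val=1 bits=0x1 at bit 5: 0x38
type (2b) val=0 bits=0x0 at bit 6: 0x38
word = 0x38 → little-endian bytes:
  [0]=0x38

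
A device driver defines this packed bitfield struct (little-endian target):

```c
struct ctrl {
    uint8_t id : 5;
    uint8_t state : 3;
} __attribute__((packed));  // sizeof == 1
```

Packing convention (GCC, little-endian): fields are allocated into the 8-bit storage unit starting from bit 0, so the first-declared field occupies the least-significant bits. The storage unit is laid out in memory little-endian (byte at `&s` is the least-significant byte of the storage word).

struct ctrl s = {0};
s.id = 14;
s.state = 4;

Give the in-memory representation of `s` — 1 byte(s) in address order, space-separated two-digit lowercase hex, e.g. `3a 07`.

8e

[0+:5] id=14 & 0x1f = 0xe; word=0x0e
[5+:3] state=4 & 0x7 = 0x4; word=0x8e
word = 0x8e → little-endian bytes:
  [0]=0x8e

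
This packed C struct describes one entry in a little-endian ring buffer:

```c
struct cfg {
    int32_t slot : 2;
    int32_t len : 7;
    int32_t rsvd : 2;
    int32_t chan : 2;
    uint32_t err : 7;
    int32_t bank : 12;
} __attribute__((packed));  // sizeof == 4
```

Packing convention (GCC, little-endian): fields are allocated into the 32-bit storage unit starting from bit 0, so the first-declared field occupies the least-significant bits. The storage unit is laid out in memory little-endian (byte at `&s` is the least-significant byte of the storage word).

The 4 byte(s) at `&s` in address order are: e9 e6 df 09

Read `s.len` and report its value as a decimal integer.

[0]=0xe9 [1]=0xe6 [2]=0xdf [3]=0x09 (little-endian) → word 0x09dfe6e9
slot [0+:2] = (word>>0) & 0x3 = 1
len [2+:7] = (word>>2) & 0x7f = 58  ←
rsvd [9+:2] = (word>>9) & 0x3 = 3
chan [11+:2] = (word>>11) & 0x3 = 0
err [13+:7] = (word>>13) & 0x7f = 127
bank [20+:12] = (word>>20) & 0xfff = 157
len signed 7b, MSB=0: value = 58

58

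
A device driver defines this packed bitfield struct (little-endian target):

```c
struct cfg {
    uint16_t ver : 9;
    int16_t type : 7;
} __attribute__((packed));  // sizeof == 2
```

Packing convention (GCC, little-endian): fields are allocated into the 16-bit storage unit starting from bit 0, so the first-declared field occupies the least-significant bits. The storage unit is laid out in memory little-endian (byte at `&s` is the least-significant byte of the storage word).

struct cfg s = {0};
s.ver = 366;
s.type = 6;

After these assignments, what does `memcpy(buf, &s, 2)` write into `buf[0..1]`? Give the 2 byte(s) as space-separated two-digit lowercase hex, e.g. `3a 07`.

ver:9 = 366 → 0x16e << 0 → word 0x016e
type:7 = 6 → 0x6 << 9 → word 0x0d6e
word = 0x0d6e → little-endian bytes:
  [0]=0x6e  [1]=0x0d

6e 0d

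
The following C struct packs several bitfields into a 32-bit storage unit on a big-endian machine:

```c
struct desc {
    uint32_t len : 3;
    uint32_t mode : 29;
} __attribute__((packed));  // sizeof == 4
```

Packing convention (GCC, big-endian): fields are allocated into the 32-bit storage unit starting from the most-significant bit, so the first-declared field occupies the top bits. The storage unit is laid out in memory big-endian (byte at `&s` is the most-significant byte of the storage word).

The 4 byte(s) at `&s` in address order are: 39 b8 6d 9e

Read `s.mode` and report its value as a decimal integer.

[0]=0x39 [1]=0xb8 [2]=0x6d [3]=0x9e (big-endian) → word 0x39b86d9e
len [29+:3] = (word>>29) & 0x7 = 1
mode [0+:29] = (word>>0) & 0x1fffffff = 431517086  ←

431517086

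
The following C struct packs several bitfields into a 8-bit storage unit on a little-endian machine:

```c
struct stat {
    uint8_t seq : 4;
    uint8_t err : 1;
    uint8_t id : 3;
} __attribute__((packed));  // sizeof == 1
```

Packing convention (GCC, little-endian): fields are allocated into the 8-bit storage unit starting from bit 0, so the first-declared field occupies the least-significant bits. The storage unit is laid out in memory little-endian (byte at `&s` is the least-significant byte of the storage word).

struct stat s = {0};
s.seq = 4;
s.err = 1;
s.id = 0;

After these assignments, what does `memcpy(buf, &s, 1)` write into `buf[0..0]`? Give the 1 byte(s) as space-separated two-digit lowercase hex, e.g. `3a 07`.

14

[0+:4] seq=4 & 0xf = 0x4; word=0x04
[4+:1] err=1 & 0x1 = 0x1; word=0x14
[5+:3] id=0 & 0x7 = 0x0; word=0x14
word = 0x14 → little-endian bytes:
  [0]=0x14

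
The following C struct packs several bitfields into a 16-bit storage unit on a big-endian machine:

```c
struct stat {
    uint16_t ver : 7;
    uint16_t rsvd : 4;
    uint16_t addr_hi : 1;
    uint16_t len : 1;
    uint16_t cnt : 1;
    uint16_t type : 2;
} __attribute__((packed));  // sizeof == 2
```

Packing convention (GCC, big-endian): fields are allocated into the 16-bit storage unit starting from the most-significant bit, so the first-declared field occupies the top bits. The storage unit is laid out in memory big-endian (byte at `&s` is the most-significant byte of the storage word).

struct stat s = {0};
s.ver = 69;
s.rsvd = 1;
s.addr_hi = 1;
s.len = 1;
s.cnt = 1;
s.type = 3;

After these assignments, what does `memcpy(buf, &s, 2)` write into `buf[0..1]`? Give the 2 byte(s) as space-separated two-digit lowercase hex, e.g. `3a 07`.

8a 3f

ver (7b) val=69 bits=0x45 at bit 9: 0x8a00
rsvd (4b) val=1 bits=0x1 at bit 5: 0x8a20
addr_hi (1b) val=1 bits=0x1 at bit 4: 0x8a30
len (1b) val=1 bits=0x1 at bit 3: 0x8a38
cnt (1b) val=1 bits=0x1 at bit 2: 0x8a3c
type (2b) val=3 bits=0x3 at bit 0: 0x8a3f
word = 0x8a3f → big-endian bytes:
  [0]=0x8a  [1]=0x3f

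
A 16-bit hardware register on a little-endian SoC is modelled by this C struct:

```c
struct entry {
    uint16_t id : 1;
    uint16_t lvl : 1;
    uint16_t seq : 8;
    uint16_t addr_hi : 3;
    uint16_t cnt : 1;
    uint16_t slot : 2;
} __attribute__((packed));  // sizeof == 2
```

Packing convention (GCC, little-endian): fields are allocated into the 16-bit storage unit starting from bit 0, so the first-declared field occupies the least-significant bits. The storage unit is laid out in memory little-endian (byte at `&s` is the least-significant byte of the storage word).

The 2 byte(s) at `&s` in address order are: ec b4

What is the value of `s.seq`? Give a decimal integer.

59

[0]=0xec [1]=0xb4 (little-endian) → word 0xb4ec
id [0+:1] = (word>>0) & 0x1 = 0
lvl [1+:1] = (word>>1) & 0x1 = 0
seq [2+:8] = (word>>2) & 0xff = 59  ←
addr_hi [10+:3] = (word>>10) & 0x7 = 5
cnt [13+:1] = (word>>13) & 0x1 = 1
slot [14+:2] = (word>>14) & 0x3 = 2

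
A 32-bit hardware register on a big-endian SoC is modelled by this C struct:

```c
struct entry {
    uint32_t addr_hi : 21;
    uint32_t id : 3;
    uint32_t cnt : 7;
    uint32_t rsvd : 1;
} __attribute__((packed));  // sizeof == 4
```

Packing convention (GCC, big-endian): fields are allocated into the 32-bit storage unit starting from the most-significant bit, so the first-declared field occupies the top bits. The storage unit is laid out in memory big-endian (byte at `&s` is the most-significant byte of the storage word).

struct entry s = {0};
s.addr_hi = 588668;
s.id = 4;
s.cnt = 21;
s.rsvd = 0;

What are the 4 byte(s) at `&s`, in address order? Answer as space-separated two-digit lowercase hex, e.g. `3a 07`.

47 db e4 2a

addr_hi:21 = 588668 → 0x8fb7c << 11 → word 0x47dbe000
id:3 = 4 → 0x4 << 8 → word 0x47dbe400
cnt:7 = 21 → 0x15 << 1 → word 0x47dbe42a
rsvd:1 = 0 → 0x0 << 0 → word 0x47dbe42a
word = 0x47dbe42a → big-endian bytes:
  [0]=0x47  [1]=0xdb  [2]=0xe4  [3]=0x2a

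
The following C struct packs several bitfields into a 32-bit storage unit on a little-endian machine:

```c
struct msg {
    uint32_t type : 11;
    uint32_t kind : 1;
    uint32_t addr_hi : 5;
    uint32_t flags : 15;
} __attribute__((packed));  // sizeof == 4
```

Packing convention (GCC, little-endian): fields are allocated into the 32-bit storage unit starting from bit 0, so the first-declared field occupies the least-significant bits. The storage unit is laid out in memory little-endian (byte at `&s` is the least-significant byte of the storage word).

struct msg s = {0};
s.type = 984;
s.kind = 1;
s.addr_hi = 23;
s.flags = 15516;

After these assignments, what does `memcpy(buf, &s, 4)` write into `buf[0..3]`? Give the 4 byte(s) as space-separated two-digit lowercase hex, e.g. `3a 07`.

d8 7b 39 79

type (11b) val=984 bits=0x3d8 at bit 0: 0x000003d8
kind (1b) val=1 bits=0x1 at bit 11: 0x00000bd8
addr_hi (5b) val=23 bits=0x17 at bit 12: 0x00017bd8
flags (15b) val=15516 bits=0x3c9c at bit 17: 0x79397bd8
word = 0x79397bd8 → little-endian bytes:
  [0]=0xd8  [1]=0x7b  [2]=0x39  [3]=0x79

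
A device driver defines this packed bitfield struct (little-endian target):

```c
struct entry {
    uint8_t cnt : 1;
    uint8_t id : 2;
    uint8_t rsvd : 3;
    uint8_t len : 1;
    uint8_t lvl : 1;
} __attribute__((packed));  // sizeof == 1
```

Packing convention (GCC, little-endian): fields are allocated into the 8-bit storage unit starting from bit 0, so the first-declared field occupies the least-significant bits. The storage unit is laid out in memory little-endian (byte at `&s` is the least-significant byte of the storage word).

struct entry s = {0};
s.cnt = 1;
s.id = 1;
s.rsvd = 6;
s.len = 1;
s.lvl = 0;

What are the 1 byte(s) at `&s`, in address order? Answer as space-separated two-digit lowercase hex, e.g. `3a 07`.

73

[0+:1] cnt=1 & 0x1 = 0x1; word=0x01
[1+:2] id=1 & 0x3 = 0x1; word=0x03
[3+:3] rsvd=6 & 0x7 = 0x6; word=0x33
[6+:1] len=1 & 0x1 = 0x1; word=0x73
[7+:1] lvl=0 & 0x1 = 0x0; word=0x73
word = 0x73 → little-endian bytes:
  [0]=0x73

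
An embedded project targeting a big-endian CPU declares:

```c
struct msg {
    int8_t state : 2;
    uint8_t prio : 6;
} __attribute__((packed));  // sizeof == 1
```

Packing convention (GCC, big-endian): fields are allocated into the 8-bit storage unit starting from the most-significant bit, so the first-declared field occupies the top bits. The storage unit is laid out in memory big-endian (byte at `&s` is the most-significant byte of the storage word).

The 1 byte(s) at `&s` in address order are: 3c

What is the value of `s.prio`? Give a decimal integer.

60

[0]=0x3c (big-endian) → word 0x3c
state [6+:2] = (word>>6) & 0x3 = 0
prio [0+:6] = (word>>0) & 0x3f = 60  ←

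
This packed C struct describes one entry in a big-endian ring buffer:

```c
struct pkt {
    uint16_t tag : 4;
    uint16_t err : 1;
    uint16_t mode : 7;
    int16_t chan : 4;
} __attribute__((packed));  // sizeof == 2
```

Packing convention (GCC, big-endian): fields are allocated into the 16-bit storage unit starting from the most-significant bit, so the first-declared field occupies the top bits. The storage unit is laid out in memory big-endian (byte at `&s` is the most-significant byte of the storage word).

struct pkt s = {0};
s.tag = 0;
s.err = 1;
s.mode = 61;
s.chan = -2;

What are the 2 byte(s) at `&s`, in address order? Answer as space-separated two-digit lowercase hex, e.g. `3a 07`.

tag:4 = 0 → 0x0 << 12 → word 0x0000
err:1 = 1 → 0x1 << 11 → word 0x0800
mode:7 = 61 → 0x3d << 4 → word 0x0bd0
chan:4 = -2 → 0xe << 0 → word 0x0bde
word = 0x0bde → big-endian bytes:
  [0]=0x0b  [1]=0xde

0b de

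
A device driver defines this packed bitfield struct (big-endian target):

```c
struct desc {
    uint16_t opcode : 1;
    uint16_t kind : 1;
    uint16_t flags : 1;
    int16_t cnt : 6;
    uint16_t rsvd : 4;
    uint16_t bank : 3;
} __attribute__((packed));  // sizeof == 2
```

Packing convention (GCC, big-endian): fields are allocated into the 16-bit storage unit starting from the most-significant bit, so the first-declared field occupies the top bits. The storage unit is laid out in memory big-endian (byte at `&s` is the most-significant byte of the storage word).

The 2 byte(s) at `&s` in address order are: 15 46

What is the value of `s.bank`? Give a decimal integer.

[0]=0x15 [1]=0x46 (big-endian) → word 0x1546
opcode [15+:1] = (word>>15) & 0x1 = 0
kind [14+:1] = (word>>14) & 0x1 = 0
flags [13+:1] = (word>>13) & 0x1 = 0
cnt [7+:6] = (word>>7) & 0x3f = 42
rsvd [3+:4] = (word>>3) & 0xf = 8
bank [0+:3] = (word>>0) & 0x7 = 6  ←

6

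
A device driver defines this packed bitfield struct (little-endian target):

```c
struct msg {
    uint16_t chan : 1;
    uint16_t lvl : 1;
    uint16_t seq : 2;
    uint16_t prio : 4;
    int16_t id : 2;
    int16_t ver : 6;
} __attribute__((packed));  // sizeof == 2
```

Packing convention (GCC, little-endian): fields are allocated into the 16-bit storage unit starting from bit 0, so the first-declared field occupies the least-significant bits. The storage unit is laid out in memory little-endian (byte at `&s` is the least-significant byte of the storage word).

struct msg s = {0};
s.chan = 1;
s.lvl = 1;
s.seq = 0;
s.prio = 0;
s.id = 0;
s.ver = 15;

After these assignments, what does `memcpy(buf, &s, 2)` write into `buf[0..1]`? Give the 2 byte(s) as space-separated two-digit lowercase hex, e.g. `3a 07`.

[0+:1] chan=1 & 0x1 = 0x1; word=0x0001
[1+:1] lvl=1 & 0x1 = 0x1; word=0x0003
[2+:2] seq=0 & 0x3 = 0x0; word=0x0003
[4+:4] prio=0 & 0xf = 0x0; word=0x0003
[8+:2] id=0 & 0x3 = 0x0; word=0x0003
[10+:6] ver=15 & 0x3f = 0xf; word=0x3c03
word = 0x3c03 → little-endian bytes:
  [0]=0x03  [1]=0x3c

03 3c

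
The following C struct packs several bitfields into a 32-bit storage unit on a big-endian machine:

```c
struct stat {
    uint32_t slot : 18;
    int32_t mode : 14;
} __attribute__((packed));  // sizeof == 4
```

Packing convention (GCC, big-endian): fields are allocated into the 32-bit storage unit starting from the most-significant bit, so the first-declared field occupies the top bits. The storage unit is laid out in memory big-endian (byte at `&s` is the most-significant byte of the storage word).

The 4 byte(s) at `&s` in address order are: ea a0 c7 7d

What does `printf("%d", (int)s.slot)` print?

240259

[0]=0xea [1]=0xa0 [2]=0xc7 [3]=0x7d (big-endian) → word 0xeaa0c77d
slot:18 @ bit 14 → (0xeaa0c77d>>14)&0x3ffff = 0x3aa83  ←
mode:14 @ bit 0 → (0xeaa0c77d>>0)&0x3fff = 0x77d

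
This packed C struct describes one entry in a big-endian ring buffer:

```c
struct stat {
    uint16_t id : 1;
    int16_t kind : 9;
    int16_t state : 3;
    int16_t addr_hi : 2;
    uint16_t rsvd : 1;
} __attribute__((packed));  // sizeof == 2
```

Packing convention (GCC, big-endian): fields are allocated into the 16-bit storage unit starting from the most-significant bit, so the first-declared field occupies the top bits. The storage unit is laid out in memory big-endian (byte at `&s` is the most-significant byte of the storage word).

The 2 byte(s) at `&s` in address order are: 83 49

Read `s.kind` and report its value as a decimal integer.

[0]=0x83 [1]=0x49 (big-endian) → word 0x8349
id [15+:1] = (word>>15) & 0x1 = 1
kind [6+:9] = (word>>6) & 0x1ff = 13  ←
state [3+:3] = (word>>3) & 0x7 = 1
addr_hi [1+:2] = (word>>1) & 0x3 = 0
rsvd [0+:1] = (word>>0) & 0x1 = 1
kind signed 9b, MSB=0: value = 13

13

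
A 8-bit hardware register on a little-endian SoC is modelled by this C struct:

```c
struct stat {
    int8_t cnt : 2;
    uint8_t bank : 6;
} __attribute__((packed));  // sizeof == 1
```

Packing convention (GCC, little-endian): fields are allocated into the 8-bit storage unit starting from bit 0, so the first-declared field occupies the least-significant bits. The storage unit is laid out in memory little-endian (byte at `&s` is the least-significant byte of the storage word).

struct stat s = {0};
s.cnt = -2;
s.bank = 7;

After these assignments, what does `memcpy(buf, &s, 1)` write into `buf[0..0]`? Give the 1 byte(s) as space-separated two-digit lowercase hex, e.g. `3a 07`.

cnt (2b) val=-2 bits=0x2 at bit 0: 0x02
bank (6b) val=7 bits=0x7 at bit 2: 0x1e
word = 0x1e → little-endian bytes:
  [0]=0x1e

1e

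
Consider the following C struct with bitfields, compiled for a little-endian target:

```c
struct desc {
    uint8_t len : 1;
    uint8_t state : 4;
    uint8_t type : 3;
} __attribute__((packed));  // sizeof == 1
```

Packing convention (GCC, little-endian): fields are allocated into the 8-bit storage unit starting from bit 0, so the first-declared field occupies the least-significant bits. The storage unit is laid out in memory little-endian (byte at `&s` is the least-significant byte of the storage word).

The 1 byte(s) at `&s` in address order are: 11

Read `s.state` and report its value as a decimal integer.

8

[0]=0x11 (little-endian) → word 0x11
len [0+:1] = (word>>0) & 0x1 = 1
state [1+:4] = (word>>1) & 0xf = 8  ←
type [5+:3] = (word>>5) & 0x7 = 0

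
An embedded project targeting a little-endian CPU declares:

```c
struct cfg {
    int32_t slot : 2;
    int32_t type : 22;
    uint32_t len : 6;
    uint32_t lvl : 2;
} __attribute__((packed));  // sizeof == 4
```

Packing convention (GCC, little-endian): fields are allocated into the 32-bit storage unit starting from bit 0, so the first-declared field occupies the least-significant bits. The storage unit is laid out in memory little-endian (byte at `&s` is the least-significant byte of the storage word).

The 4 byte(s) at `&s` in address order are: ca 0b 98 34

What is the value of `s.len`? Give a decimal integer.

52

[0]=0xca [1]=0x0b [2]=0x98 [3]=0x34 (little-endian) → word 0x34980bca
slot:2 @ bit 0 → (0x34980bca>>0)&0x3 = 0x2
type:22 @ bit 2 → (0x34980bca>>2)&0x3fffff = 0x2602f2
len:6 @ bit 24 → (0x34980bca>>24)&0x3f = 0x34  ←
lvl:2 @ bit 30 → (0x34980bca>>30)&0x3 = 0x0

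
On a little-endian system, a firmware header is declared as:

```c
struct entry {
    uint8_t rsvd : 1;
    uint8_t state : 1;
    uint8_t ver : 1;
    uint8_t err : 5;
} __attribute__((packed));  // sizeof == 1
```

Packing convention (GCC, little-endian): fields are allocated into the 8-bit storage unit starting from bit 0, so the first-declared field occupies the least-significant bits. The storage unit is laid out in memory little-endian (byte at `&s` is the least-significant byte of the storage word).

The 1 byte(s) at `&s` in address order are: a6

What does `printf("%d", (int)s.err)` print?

20

[0]=0xa6 (little-endian) → word 0xa6
rsvd [0+:1] = (word>>0) & 0x1 = 0
state [1+:1] = (word>>1) & 0x1 = 1
ver [2+:1] = (word>>2) & 0x1 = 1
err [3+:5] = (word>>3) & 0x1f = 20  ←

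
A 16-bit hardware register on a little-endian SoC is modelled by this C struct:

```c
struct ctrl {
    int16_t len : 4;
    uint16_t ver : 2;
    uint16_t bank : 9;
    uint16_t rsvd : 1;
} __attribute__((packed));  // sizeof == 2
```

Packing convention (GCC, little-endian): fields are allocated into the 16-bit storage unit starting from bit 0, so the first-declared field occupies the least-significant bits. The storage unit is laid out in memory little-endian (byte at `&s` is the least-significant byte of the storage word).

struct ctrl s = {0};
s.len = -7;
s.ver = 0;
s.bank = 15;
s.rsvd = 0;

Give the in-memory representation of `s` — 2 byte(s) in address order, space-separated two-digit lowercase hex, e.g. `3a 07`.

len (4b) val=-7 bits=0x9 at bit 0: 0x0009
ver (2b) val=0 bits=0x0 at bit 4: 0x0009
bank (9b) val=15 bits=0xf at bit 6: 0x03c9
rsvd (1b) val=0 bits=0x0 at bit 15: 0x03c9
word = 0x03c9 → little-endian bytes:
  [0]=0xc9  [1]=0x03

c9 03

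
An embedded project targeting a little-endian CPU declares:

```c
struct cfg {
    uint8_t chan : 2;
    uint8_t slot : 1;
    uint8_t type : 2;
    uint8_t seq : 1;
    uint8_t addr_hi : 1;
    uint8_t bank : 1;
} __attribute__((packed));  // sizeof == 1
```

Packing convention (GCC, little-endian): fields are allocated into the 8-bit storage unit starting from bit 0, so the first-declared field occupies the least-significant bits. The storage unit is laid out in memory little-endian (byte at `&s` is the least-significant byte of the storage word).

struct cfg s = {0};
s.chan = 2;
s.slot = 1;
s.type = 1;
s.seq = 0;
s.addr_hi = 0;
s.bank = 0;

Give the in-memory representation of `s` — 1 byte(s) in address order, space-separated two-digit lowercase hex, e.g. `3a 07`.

0e

[0+:2] chan=2 & 0x3 = 0x2; word=0x02
[2+:1] slot=1 & 0x1 = 0x1; word=0x06
[3+:2] type=1 & 0x3 = 0x1; word=0x0e
[5+:1] seq=0 & 0x1 = 0x0; word=0x0e
[6+:1] addr_hi=0 & 0x1 = 0x0; word=0x0e
[7+:1] bank=0 & 0x1 = 0x0; word=0x0e
word = 0x0e → little-endian bytes:
  [0]=0x0e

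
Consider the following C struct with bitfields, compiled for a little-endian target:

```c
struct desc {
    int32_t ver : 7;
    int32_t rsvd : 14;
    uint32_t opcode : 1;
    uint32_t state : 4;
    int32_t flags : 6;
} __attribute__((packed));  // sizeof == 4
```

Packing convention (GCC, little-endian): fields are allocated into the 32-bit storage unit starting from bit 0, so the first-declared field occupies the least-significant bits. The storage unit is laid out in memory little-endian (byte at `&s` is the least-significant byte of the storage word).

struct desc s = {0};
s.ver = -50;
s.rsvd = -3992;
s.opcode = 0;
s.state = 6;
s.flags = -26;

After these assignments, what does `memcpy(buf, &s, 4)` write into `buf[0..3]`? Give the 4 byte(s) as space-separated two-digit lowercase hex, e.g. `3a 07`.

ver (7b) val=-50 bits=0x4e at bit 0: 0x0000004e
rsvd (14b) val=-3992 bits=0x3068 at bit 7: 0x0018344e
opcode (1b) val=0 bits=0x0 at bit 21: 0x0018344e
state (4b) val=6 bits=0x6 at bit 22: 0x0198344e
flags (6b) val=-26 bits=0x26 at bit 26: 0x9998344e
word = 0x9998344e → little-endian bytes:
  [0]=0x4e  [1]=0x34  [2]=0x98  [3]=0x99

4e 34 98 99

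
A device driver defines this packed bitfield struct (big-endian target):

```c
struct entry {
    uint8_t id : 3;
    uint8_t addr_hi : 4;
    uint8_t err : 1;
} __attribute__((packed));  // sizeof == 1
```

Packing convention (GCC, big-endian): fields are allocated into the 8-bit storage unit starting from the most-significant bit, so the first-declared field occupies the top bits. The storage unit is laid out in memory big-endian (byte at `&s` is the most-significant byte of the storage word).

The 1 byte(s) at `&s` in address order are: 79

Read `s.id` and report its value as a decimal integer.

[0]=0x79 (big-endian) → word 0x79
id:3 @ bit 5 → (0x79>>5)&0x7 = 0x3  ←
addr_hi:4 @ bit 1 → (0x79>>1)&0xf = 0xc
err:1 @ bit 0 → (0x79>>0)&0x1 = 0x1

3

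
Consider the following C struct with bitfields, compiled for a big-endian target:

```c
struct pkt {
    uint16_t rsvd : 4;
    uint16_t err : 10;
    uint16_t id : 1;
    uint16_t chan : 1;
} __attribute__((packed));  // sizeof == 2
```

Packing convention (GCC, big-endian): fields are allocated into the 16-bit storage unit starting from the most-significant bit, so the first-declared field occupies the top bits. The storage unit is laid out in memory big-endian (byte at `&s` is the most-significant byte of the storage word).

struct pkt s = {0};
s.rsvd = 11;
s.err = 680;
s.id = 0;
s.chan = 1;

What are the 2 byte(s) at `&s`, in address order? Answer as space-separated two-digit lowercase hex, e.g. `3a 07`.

ba a1

[12+:4] rsvd=11 & 0xf = 0xb; word=0xb000
[2+:10] err=680 & 0x3ff = 0x2a8; word=0xbaa0
[1+:1] id=0 & 0x1 = 0x0; word=0xbaa0
[0+:1] chan=1 & 0x1 = 0x1; word=0xbaa1
word = 0xbaa1 → big-endian bytes:
  [0]=0xba  [1]=0xa1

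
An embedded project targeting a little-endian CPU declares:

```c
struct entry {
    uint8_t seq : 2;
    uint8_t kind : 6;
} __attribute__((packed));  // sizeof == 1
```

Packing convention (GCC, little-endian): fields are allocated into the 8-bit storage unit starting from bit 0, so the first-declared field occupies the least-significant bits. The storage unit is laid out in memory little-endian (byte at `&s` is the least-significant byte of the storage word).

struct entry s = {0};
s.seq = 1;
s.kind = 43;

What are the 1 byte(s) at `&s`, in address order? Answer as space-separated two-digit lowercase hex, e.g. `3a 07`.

seq (2b) val=1 bits=0x1 at bit 0: 0x01
kind (6b) val=43 bits=0x2b at bit 2: 0xad
word = 0xad → little-endian bytes:
  [0]=0xad

ad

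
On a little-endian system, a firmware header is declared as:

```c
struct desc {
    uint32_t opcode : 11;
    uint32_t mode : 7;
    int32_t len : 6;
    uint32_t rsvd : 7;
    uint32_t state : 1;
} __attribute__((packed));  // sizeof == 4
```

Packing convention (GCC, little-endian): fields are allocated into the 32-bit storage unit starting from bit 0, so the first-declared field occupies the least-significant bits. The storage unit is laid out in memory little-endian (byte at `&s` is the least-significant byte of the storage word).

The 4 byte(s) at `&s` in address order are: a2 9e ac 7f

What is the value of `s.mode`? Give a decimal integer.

[0]=0xa2 [1]=0x9e [2]=0xac [3]=0x7f (little-endian) → word 0x7fac9ea2
opcode:11 @ bit 0 → (0x7fac9ea2>>0)&0x7ff = 0x6a2
mode:7 @ bit 11 → (0x7fac9ea2>>11)&0x7f = 0x13  ←
len:6 @ bit 18 → (0x7fac9ea2>>18)&0x3f = 0x2b
rsvd:7 @ bit 24 → (0x7fac9ea2>>24)&0x7f = 0x7f
state:1 @ bit 31 → (0x7fac9ea2>>31)&0x1 = 0x0

19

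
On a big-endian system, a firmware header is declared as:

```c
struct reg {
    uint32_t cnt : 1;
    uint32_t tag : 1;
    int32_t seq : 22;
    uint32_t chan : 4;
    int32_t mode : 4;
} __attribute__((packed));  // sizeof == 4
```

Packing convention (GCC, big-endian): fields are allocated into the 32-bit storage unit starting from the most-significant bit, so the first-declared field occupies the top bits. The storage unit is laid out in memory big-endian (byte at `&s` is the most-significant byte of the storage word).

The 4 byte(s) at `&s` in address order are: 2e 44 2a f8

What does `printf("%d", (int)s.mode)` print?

-8

[0]=0x2e [1]=0x44 [2]=0x2a [3]=0xf8 (big-endian) → word 0x2e442af8
cnt [31+:1] = (word>>31) & 0x1 = 0
tag [30+:1] = (word>>30) & 0x1 = 0
seq [8+:22] = (word>>8) & 0x3fffff = 3032106
chan [4+:4] = (word>>4) & 0xf = 15
mode [0+:4] = (word>>0) & 0xf = 8  ←
mode signed 4b, MSB=1: 8 - 16 = -8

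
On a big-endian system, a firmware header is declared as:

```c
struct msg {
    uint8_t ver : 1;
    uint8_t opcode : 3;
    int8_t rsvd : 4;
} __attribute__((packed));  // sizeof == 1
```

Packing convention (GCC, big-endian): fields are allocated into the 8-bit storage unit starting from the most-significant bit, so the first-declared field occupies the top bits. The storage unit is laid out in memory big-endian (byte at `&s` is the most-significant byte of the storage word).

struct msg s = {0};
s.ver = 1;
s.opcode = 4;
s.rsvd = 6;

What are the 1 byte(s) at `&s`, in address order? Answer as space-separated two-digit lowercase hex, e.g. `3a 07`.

c6

[7+:1] ver=1 & 0x1 = 0x1; word=0x80
[4+:3] opcode=4 & 0x7 = 0x4; word=0xc0
[0+:4] rsvd=6 & 0xf = 0x6; word=0xc6
word = 0xc6 → big-endian bytes:
  [0]=0xc6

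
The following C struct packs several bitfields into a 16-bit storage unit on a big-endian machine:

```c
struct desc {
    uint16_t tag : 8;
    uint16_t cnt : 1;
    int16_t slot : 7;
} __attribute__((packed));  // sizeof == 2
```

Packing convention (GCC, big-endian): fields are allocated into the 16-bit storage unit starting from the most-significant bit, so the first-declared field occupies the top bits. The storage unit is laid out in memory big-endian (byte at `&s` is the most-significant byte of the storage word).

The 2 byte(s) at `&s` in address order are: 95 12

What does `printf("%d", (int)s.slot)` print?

18

[0]=0x95 [1]=0x12 (big-endian) → word 0x9512
tag [8+:8] = (word>>8) & 0xff = 149
cnt [7+:1] = (word>>7) & 0x1 = 0
slot [0+:7] = (word>>0) & 0x7f = 18  ←
slot signed 7b, MSB=0: value = 18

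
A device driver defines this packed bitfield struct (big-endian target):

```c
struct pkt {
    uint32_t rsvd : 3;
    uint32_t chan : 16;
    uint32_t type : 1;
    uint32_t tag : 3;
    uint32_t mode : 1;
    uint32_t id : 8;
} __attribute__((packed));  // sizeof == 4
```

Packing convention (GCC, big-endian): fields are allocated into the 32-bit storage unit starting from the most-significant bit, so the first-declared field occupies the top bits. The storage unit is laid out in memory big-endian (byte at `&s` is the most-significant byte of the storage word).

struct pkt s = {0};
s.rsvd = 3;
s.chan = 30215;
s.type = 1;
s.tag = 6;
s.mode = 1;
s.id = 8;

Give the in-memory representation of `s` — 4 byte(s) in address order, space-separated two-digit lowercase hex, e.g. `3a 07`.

rsvd:3 = 3 → 0x3 << 29 → word 0x60000000
chan:16 = 30215 → 0x7607 << 13 → word 0x6ec0e000
type:1 = 1 → 0x1 << 12 → word 0x6ec0f000
tag:3 = 6 → 0x6 << 9 → word 0x6ec0fc00
mode:1 = 1 → 0x1 << 8 → word 0x6ec0fd00
id:8 = 8 → 0x8 << 0 → word 0x6ec0fd08
word = 0x6ec0fd08 → big-endian bytes:
  [0]=0x6e  [1]=0xc0  [2]=0xfd  [3]=0x08

6e c0 fd 08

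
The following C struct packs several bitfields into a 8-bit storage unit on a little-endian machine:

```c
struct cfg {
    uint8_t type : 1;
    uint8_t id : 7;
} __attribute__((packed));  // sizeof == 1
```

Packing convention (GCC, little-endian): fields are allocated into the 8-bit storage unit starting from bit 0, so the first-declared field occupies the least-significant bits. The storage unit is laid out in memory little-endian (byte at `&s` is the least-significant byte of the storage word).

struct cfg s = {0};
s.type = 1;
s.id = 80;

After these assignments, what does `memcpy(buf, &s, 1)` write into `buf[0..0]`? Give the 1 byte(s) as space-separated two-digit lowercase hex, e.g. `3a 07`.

a1

[0+:1] type=1 & 0x1 = 0x1; word=0x01
[1+:7] id=80 & 0x7f = 0x50; word=0xa1
word = 0xa1 → little-endian bytes:
  [0]=0xa1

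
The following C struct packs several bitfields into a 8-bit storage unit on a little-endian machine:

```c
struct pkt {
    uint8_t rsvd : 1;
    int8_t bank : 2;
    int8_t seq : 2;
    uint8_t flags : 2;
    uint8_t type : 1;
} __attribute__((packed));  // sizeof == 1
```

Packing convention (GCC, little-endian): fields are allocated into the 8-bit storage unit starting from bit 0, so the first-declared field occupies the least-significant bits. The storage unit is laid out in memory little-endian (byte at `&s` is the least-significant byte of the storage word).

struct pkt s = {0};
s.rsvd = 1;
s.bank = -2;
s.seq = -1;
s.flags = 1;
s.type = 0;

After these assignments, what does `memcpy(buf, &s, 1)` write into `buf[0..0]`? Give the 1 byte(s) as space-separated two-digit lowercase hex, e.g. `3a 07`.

3d

rsvd:1 = 1 → 0x1 << 0 → word 0x01
bank:2 = -2 → 0x2 << 1 → word 0x05
seq:2 = -1 → 0x3 << 3 → word 0x1d
flags:2 = 1 → 0x1 << 5 → word 0x3d
type:1 = 0 → 0x0 << 7 → word 0x3d
word = 0x3d → little-endian bytes:
  [0]=0x3d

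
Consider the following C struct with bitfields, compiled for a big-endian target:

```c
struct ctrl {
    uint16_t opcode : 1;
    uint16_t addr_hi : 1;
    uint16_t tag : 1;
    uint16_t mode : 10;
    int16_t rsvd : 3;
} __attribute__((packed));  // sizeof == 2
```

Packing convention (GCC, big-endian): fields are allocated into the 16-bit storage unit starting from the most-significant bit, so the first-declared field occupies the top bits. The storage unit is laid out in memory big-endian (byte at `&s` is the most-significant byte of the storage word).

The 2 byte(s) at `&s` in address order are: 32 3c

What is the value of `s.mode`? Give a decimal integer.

583

[0]=0x32 [1]=0x3c (big-endian) → word 0x323c
opcode [15+:1] = (word>>15) & 0x1 = 0
addr_hi [14+:1] = (word>>14) & 0x1 = 0
tag [13+:1] = (word>>13) & 0x1 = 1
mode [3+:10] = (word>>3) & 0x3ff = 583  ←
rsvd [0+:3] = (word>>0) & 0x7 = 4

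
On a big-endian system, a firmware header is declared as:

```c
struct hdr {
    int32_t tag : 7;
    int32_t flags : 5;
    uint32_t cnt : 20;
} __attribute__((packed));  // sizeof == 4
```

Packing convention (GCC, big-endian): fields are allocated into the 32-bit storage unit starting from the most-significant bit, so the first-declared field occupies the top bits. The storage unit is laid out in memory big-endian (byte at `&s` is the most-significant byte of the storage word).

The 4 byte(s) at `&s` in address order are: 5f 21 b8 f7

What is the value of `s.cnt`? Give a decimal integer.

[0]=0x5f [1]=0x21 [2]=0xb8 [3]=0xf7 (big-endian) → word 0x5f21b8f7
tag [25+:7] = (word>>25) & 0x7f = 47
flags [20+:5] = (word>>20) & 0x1f = 18
cnt [0+:20] = (word>>0) & 0xfffff = 112887  ←

112887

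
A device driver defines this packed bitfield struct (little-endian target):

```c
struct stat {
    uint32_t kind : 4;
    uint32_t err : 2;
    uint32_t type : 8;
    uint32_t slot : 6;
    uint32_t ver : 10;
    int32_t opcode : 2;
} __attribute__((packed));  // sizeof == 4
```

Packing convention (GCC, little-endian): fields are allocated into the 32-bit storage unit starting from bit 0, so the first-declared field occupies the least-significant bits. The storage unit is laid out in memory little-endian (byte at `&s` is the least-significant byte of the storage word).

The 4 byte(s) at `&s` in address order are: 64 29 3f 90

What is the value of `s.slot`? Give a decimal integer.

[0]=0x64 [1]=0x29 [2]=0x3f [3]=0x90 (little-endian) → word 0x903f2964
kind [0+:4] = (word>>0) & 0xf = 4
err [4+:2] = (word>>4) & 0x3 = 2
type [6+:8] = (word>>6) & 0xff = 165
slot [14+:6] = (word>>14) & 0x3f = 60  ←
ver [20+:10] = (word>>20) & 0x3ff = 259
opcode [30+:2] = (word>>30) & 0x3 = 2

60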